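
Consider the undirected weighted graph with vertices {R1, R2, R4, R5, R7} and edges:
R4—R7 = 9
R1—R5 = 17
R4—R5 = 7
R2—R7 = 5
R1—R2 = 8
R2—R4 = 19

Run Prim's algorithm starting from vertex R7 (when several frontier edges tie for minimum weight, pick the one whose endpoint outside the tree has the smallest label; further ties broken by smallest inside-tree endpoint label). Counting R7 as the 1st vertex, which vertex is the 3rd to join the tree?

R1

Grow the tree from R7 using Prim:
Step 1: cheapest edge leaving the tree is R2—R7 (5); add R2.
Step 2: cheapest edge leaving the tree is R1—R2 (8); add R1.
Step 3: cheapest edge leaving the tree is R4—R7 (9); add R4.
Step 4: cheapest edge leaving the tree is R4—R5 (7); add R5.
Vertex order: R7, R2, R1, R4, R5. The 3rd vertex is R1.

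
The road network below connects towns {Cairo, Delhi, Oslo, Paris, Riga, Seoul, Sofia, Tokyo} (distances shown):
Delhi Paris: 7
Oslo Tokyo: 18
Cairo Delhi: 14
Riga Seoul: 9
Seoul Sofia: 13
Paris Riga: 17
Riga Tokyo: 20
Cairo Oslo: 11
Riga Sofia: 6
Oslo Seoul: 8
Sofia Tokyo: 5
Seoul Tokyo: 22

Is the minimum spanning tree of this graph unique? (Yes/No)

Sort edges by weight, then run Kruskal:
Sofia Tokyo (5): add — endpoints in different components.
Riga Sofia (6): add — endpoints in different components.
Delhi Paris (7): add — endpoints in different components.
Oslo Seoul (8): add — endpoints in different components.
Riga Seoul (9): add — endpoints in different components.
Cairo Oslo (11): add — endpoints in different components.
Seoul Sofia (13): skip — Sofia and Seoul already connected.
Cairo Delhi (14): add — endpoints in different components.
Every non-tree edge has weight strictly greater than the heaviest edge on the tree path between its endpoints, so the MST is unique.

Yes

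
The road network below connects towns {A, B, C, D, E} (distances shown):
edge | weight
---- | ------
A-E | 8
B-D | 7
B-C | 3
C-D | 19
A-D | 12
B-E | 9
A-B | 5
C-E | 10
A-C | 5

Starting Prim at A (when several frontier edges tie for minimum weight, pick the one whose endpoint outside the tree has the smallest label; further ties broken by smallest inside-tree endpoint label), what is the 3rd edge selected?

B-D

Prim's algorithm from A:
Step 1: frontier [A-B 5, A-C 5, A-E 8, A-D 12] → take A-B (5); add B.
Step 2: frontier [A-C 5, A-E 8, A-D 12, B-C 3, B-D 7, B-E 9] → take B-C (3); add C.
Step 3: frontier [A-E 8, A-D 12, B-D 7, B-E 9, C-E 10, C-D 19] → take B-D (7); add D.
Step 4: frontier [A-E 8, B-E 9, C-E 10] → take A-E (8); add E.
The 3rd edge added is B-D.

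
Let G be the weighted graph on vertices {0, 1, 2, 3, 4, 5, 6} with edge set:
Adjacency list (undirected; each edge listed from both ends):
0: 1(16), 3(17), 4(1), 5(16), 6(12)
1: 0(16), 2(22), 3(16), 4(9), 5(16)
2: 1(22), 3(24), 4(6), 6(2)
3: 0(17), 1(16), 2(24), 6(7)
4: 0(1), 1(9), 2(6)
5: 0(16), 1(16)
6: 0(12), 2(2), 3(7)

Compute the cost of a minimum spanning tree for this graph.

41

Prim's algorithm from 5:
Step 1: frontier [0 5 16, 1 5 16] → take 0 5 (16); add 0.
Step 2: frontier [0 4 1, 0 6 12, 0 1 16, 0 3 17, 1 5 16] → take 0 4 (1); add 4.
Step 3: frontier [0 6 12, 0 1 16, 0 3 17, 2 4 6, 1 4 9, 1 5 16] → take 2 4 (6); add 2.
Step 4: frontier [0 6 12, 0 1 16, 0 3 17, 2 6 2, 1 2 22, 2 3 24, 1 4 9, 1 5 16] → take 2 6 (2); add 6.
Step 5: frontier [0 1 16, 0 3 17, 1 2 22, 2 3 24, 1 4 9, 1 5 16, 3 6 7] → take 3 6 (7); add 3.
Step 6: frontier [0 1 16, 1 2 22, 1 3 16, 1 4 9, 1 5 16] → take 1 4 (9); add 1.
MST edges: 0 5, 0 4, 2 4, 2 6, 3 6, 1 4; total weight 16+1+6+2+7+9 = 41.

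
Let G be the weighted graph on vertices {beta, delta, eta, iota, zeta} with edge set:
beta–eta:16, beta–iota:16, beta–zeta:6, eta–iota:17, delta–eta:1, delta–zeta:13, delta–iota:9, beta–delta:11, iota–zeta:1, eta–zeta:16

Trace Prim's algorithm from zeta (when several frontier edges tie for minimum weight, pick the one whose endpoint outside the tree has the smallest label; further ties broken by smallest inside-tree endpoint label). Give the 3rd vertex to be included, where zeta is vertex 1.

beta

Prim, starting at zeta.
Step 1: cheapest edge leaving the tree is iota–zeta (1); add iota.
Step 2: cheapest edge leaving the tree is beta–zeta (6); add beta.
Step 3: cheapest edge leaving the tree is delta–iota (9); add delta.
Step 4: cheapest edge leaving the tree is delta–eta (1); add eta.
Vertex order: zeta, iota, beta, delta, eta. The 3rd vertex is beta.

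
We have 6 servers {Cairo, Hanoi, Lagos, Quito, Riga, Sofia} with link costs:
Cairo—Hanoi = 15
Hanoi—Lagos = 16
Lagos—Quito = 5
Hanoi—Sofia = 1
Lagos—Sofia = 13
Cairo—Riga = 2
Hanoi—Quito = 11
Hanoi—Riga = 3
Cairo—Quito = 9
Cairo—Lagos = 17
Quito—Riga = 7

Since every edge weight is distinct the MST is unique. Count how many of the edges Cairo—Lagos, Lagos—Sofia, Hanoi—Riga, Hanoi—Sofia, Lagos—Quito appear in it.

3

Kruskal: consider edges lightest-first.
Hanoi—Sofia (1): add — endpoints in different components.
Cairo—Riga (2): add — endpoints in different components.
Hanoi—Riga (3): add — endpoints in different components.
Lagos—Quito (5): add — endpoints in different components.
Quito—Riga (7): add — endpoints in different components.
MST edge set: {Hanoi—Sofia, Cairo—Riga, Hanoi—Riga, Lagos—Quito, Quito—Riga}.
Of the listed edges, {Hanoi—Riga, Hanoi—Sofia, Lagos—Quito} are in the MST → 3.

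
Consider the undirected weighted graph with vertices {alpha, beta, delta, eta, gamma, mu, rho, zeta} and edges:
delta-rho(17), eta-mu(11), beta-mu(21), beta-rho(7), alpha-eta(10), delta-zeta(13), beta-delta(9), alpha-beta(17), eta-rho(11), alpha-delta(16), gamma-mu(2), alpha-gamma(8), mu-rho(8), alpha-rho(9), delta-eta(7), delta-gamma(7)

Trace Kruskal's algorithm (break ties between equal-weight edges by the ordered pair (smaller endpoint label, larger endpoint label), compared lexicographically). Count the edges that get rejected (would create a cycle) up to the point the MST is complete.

5

Sort edges by weight, then run Kruskal:
gamma-mu (2): add — endpoints in different components.
beta-rho (7): add — endpoints in different components.
delta-eta (7): add — endpoints in different components.
delta-gamma (7): add — endpoints in different components.
alpha-gamma (8): add — endpoints in different components.
mu-rho (8): add — endpoints in different components.
alpha-rho (9): skip — rho and alpha already connected.
beta-delta (9): skip — delta and beta already connected.
alpha-eta (10): skip — eta and alpha already connected.
eta-mu (11): skip — eta and mu already connected.
eta-rho (11): skip — rho and eta already connected.
delta-zeta (13): add — endpoints in different components.
Edges rejected before the tree was complete: 5.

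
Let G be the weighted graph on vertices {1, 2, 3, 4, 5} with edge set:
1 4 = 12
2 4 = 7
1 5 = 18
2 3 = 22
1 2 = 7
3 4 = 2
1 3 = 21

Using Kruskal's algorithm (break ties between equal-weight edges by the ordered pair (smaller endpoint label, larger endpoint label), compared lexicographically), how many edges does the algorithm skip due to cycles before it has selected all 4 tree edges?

1

Sort edges by weight, then run Kruskal:
3 4 (2): add — endpoints in different components.
1 2 (7): add — endpoints in different components.
2 4 (7): add — endpoints in different components.
1 4 (12): skip — 1 and 4 already connected.
1 5 (18): add — endpoints in different components.
Edges rejected before the tree was complete: 1.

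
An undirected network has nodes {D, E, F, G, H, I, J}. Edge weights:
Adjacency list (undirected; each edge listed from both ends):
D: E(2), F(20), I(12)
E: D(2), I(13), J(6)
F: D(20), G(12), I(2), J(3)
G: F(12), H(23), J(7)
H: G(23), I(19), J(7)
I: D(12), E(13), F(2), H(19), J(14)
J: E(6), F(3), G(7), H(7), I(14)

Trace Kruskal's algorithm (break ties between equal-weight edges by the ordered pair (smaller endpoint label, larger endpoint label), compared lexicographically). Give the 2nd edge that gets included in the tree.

Sort edges by weight, then run Kruskal:
D E (2): add. Components now {D,E} {F} {G} {H} {I} {J}
F I (2): add. Components now {D,E} {F,I} {G} {H} {J}
F J (3): add. Components now {D,E} {F,I,J} {G} {H}
E J (6): add. Components now {D,E,F,I,J} {G} {H}
G J (7): add. Components now {D,E,F,G,I,J} {H}
H J (7): add. Components now {D,E,F,G,H,I,J}
The 2nd edge added is F I.

F-I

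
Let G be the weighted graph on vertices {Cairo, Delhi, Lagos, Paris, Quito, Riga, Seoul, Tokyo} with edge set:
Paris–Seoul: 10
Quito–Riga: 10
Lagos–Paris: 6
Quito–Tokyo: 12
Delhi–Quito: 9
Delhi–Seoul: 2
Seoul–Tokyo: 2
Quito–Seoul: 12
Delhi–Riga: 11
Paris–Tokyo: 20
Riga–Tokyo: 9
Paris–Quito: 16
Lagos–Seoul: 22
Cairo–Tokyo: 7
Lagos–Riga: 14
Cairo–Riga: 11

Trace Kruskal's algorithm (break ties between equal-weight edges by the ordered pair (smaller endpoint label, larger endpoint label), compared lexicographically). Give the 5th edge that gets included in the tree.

Delhi-Quito

Sort edges by weight, then run Kruskal:
Delhi–Seoul (2): add — endpoints in different components.
Seoul–Tokyo (2): add — endpoints in different components.
Lagos–Paris (6): add — endpoints in different components.
Cairo–Tokyo (7): add — endpoints in different components.
Delhi–Quito (9): add — endpoints in different components.
Riga–Tokyo (9): add — endpoints in different components.
Paris–Seoul (10): add — endpoints in different components.
The 5th edge added is Delhi–Quito.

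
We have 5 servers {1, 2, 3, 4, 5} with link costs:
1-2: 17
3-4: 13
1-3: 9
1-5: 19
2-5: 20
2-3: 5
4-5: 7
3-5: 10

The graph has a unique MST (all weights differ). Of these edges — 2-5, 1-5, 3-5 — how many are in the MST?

1

Kruskal's algorithm — process edges by increasing weight (ties by edge label):
2-3 (5): add. Components now {1} {2,3} {4} {5}
4-5 (7): add. Components now {1} {2,3} {4,5}
1-3 (9): add. Components now {1,2,3} {4,5}
3-5 (10): add. Components now {1,2,3,4,5}
MST edge set: {2-3, 4-5, 1-3, 3-5}.
Of the listed edges, {3-5} are in the MST → 1.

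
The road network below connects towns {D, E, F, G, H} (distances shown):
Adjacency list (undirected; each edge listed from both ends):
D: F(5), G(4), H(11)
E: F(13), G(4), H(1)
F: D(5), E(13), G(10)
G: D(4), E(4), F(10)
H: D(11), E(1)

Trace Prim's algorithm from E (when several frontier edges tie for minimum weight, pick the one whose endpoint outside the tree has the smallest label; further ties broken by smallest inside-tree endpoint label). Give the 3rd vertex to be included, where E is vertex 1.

Prim's algorithm from E:
Step 1: frontier [E–H 1, E–G 4, E–F 13] → take E–H (1); add H.
Step 2: frontier [E–G 4, E–F 13, D–H 11] → take E–G (4); add G.
Step 3: frontier [E–F 13, D–G 4, F–G 10, D–H 11] → take D–G (4); add D.
Step 4: frontier [D–F 5, E–F 13, F–G 10] → take D–F (5); add F.
Vertex order: E, H, G, D, F. The 3rd vertex is G.

G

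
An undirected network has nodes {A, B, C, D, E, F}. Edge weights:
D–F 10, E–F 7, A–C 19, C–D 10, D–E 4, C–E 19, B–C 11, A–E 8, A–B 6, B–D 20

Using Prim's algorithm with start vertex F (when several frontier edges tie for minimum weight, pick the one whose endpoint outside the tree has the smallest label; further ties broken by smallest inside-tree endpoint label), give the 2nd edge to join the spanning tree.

D-E

Prim, starting at F.
Step 1: cheapest edge leaving the tree is E–F (7); add E.
Step 2: cheapest edge leaving the tree is D–E (4); add D.
Step 3: cheapest edge leaving the tree is A–E (8); add A.
Step 4: cheapest edge leaving the tree is A–B (6); add B.
Step 5: cheapest edge leaving the tree is C–D (10); add C.
The 2nd edge added is D–E.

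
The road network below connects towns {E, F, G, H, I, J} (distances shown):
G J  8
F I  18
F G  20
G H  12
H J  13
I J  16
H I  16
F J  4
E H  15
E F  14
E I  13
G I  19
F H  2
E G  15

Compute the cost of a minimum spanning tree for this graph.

Grow the tree from I using Prim:
Step 1: frontier [E I 13, H I 16, I J 16, F I 18, G I 19] → take E I (13); add E.
Step 2: frontier [E F 14, E G 15, E H 15, H I 16, I J 16, F I 18, G I 19] → take E F (14); add F.
Step 3: frontier [E G 15, E H 15, F H 2, F J 4, F G 20, H I 16, I J 16, G I 19] → take F H (2); add H.
Step 4: frontier [E G 15, F J 4, F G 20, G H 12, H J 13, I J 16, G I 19] → take F J (4); add J.
Step 5: frontier [E G 15, F G 20, G H 12, G I 19, G J 8] → take G J (8); add G.
MST edges: E I, E F, F H, F J, G J; total weight 13+14+2+4+8 = 41.

41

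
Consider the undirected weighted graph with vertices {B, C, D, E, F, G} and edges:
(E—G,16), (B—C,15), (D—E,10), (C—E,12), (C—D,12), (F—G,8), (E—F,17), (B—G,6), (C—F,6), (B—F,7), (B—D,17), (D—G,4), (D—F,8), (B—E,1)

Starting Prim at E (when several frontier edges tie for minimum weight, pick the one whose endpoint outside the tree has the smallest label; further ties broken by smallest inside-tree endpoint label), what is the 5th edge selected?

C-F

Prim, starting at E.
Step 1: cheapest edge leaving the tree is B—E (1); add B.
Step 2: cheapest edge leaving the tree is B—G (6); add G.
Step 3: cheapest edge leaving the tree is D—G (4); add D.
Step 4: cheapest edge leaving the tree is B—F (7); add F.
Step 5: cheapest edge leaving the tree is C—F (6); add C.
The 5th edge added is C—F.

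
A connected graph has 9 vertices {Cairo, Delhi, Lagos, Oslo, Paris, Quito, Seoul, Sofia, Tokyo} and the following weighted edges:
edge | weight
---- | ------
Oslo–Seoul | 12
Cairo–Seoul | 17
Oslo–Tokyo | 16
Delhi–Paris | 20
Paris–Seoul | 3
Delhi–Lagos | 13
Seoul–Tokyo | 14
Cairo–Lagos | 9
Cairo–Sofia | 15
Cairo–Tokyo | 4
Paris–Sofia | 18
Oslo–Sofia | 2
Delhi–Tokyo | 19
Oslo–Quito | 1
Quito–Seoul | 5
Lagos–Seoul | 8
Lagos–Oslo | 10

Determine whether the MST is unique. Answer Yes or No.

Yes

Kruskal's algorithm — process edges by increasing weight (ties by edge label):
Oslo–Quito (1): add — endpoints in different components.
Oslo–Sofia (2): add — endpoints in different components.
Paris–Seoul (3): add — endpoints in different components.
Cairo–Tokyo (4): add — endpoints in different components.
Quito–Seoul (5): add — endpoints in different components.
Lagos–Seoul (8): add — endpoints in different components.
Cairo–Lagos (9): add — endpoints in different components.
Lagos–Oslo (10): skip — Oslo and Lagos already connected.
Oslo–Seoul (12): skip — Oslo and Seoul already connected.
Delhi–Lagos (13): add — endpoints in different components.
Every non-tree edge has weight strictly greater than the heaviest edge on the tree path between its endpoints, so the MST is unique.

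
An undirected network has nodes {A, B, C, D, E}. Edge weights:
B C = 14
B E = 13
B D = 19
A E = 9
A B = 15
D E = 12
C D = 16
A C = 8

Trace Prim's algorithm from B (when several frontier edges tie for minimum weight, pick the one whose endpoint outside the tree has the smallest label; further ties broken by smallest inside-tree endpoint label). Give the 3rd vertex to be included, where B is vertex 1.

A

Prim's algorithm from B:
Step 1: cheapest edge leaving the tree is B E (13); add E.
Step 2: cheapest edge leaving the tree is A E (9); add A.
Step 3: cheapest edge leaving the tree is A C (8); add C.
Step 4: cheapest edge leaving the tree is D E (12); add D.
Vertex order: B, E, A, C, D. The 3rd vertex is A.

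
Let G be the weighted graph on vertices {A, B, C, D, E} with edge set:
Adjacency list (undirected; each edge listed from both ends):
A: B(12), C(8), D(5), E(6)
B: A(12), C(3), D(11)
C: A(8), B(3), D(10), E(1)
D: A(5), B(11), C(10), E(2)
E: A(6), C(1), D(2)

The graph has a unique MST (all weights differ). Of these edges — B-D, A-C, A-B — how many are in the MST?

Kruskal's algorithm — process edges by increasing weight (ties by edge label):
C-E (1): add — endpoints in different components.
D-E (2): add — endpoints in different components.
B-C (3): add — endpoints in different components.
A-D (5): add — endpoints in different components.
MST edge set: {C-E, D-E, B-C, A-D}.
Of the listed edges, {} are in the MST → 0.

0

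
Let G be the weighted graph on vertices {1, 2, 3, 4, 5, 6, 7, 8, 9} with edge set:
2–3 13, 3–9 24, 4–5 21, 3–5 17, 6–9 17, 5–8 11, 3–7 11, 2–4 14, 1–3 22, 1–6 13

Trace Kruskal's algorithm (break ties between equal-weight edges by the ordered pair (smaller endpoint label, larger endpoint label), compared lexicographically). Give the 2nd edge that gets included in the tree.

Sort edges by weight, then run Kruskal:
3–7 (11): add — endpoints in different components.
5–8 (11): add — endpoints in different components.
1–6 (13): add — endpoints in different components.
2–3 (13): add — endpoints in different components.
2–4 (14): add — endpoints in different components.
3–5 (17): add — endpoints in different components.
6–9 (17): add — endpoints in different components.
4–5 (21): skip — 4 and 5 already connected.
1–3 (22): add — endpoints in different components.
The 2nd edge added is 5–8.

5-8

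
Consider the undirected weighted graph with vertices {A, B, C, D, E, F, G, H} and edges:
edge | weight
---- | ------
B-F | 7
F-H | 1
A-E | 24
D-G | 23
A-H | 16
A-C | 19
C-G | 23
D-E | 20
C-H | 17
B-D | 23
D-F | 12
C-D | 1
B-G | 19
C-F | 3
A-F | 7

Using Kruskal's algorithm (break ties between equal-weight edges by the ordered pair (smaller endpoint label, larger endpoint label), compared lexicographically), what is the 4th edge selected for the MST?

A-F

Kruskal: consider edges lightest-first.
C-D (1): add — endpoints in different components.
F-H (1): add — endpoints in different components.
C-F (3): add — endpoints in different components.
A-F (7): add — endpoints in different components.
B-F (7): add — endpoints in different components.
D-F (12): skip — D and F already connected.
A-H (16): skip — A and H already connected.
C-H (17): skip — C and H already connected.
A-C (19): skip — A and C already connected.
B-G (19): add — endpoints in different components.
D-E (20): add — endpoints in different components.
The 4th edge added is A-F.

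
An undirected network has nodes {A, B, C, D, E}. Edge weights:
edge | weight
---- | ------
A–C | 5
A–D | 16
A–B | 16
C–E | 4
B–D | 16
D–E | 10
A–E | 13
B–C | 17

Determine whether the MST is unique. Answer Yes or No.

Kruskal's algorithm — process edges by increasing weight (ties by edge label):
C–E (4): add. Components now {A} {B} {C,E} {D}
A–C (5): add. Components now {A,C,E} {B} {D}
D–E (10): add. Components now {A,C,D,E} {B}
A–E (13): skip — A and E already connected.
A–B (16): add. Components now {A,B,C,D,E}
Non-tree edge B–D has weight 16, equal to the heaviest edge on its tree cycle — swapping gives another MST of the same weight. Not unique.

No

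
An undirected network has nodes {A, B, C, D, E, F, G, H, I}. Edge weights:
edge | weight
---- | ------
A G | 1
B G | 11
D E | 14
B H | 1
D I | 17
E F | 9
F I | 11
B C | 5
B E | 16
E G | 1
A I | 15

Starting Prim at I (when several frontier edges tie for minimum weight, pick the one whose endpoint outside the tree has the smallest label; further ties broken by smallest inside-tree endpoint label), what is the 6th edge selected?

B-H

Prim, starting at I.
Step 1: cheapest edge leaving the tree is F I (11); add F.
Step 2: cheapest edge leaving the tree is E F (9); add E.
Step 3: cheapest edge leaving the tree is E G (1); add G.
Step 4: cheapest edge leaving the tree is A G (1); add A.
Step 5: cheapest edge leaving the tree is B G (11); add B.
Step 6: cheapest edge leaving the tree is B H (1); add H.
Step 7: cheapest edge leaving the tree is B C (5); add C.
Step 8: cheapest edge leaving the tree is D E (14); add D.
The 6th edge added is B H.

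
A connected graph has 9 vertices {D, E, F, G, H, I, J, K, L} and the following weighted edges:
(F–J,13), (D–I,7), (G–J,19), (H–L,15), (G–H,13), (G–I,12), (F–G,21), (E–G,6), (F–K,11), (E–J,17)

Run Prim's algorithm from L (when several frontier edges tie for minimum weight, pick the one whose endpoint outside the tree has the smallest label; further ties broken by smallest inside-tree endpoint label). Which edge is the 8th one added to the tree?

F-K

Grow the tree from L using Prim:
Step 1: frontier [H–L 15] → take H–L (15); add H.
Step 2: frontier [G–H 13] → take G–H (13); add G.
Step 3: frontier [E–G 6, G–I 12, G–J 19, F–G 21] → take E–G (6); add E.
Step 4: frontier [E–J 17, G–I 12, G–J 19, F–G 21] → take G–I (12); add I.
Step 5: frontier [E–J 17, G–J 19, F–G 21, D–I 7] → take D–I (7); add D.
Step 6: frontier [E–J 17, G–J 19, F–G 21] → take E–J (17); add J.
Step 7: frontier [F–G 21, F–J 13] → take F–J (13); add F.
Step 8: frontier [F–K 11] → take F–K (11); add K.
The 8th edge added is F–K.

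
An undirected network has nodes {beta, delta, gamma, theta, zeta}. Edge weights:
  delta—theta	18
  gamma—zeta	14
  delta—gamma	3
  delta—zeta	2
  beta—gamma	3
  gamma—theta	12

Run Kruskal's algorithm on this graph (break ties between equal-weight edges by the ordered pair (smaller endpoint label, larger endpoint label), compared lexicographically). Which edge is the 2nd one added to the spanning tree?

beta-gamma

Kruskal: consider edges lightest-first.
delta—zeta (2): add. Components now {gamma} {beta} {delta,zeta} {theta}
beta—gamma (3): add. Components now {beta,gamma} {delta,zeta} {theta}
delta—gamma (3): add. Components now {beta,delta,gamma,zeta} {theta}
gamma—theta (12): add. Components now {beta,delta,gamma,theta,zeta}
The 2nd edge added is beta—gamma.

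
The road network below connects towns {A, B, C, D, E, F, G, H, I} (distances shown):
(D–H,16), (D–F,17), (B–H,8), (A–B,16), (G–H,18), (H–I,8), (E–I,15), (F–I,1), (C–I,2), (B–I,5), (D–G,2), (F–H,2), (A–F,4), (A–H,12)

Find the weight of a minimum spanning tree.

Sort edges by weight, then run Kruskal:
F–I (1): add — endpoints in different components.
C–I (2): add — endpoints in different components.
D–G (2): add — endpoints in different components.
F–H (2): add — endpoints in different components.
A–F (4): add — endpoints in different components.
B–I (5): add — endpoints in different components.
B–H (8): skip — B and H already connected.
H–I (8): skip — H and I already connected.
A–H (12): skip — A and H already connected.
E–I (15): add — endpoints in different components.
A–B (16): skip — A and B already connected.
D–H (16): add — endpoints in different components.
MST edges: F–I, C–I, D–G, F–H, A–F, B–I, E–I, D–H; total weight 1+2+2+2+4+5+15+16 = 47.

47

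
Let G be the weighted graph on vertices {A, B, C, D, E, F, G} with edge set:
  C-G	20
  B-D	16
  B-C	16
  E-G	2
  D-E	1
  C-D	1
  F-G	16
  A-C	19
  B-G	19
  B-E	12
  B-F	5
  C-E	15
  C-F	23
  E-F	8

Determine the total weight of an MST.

Prim, starting at G.
Step 1: cheapest edge leaving the tree is E-G (2); add E.
Step 2: cheapest edge leaving the tree is D-E (1); add D.
Step 3: cheapest edge leaving the tree is C-D (1); add C.
Step 4: cheapest edge leaving the tree is E-F (8); add F.
Step 5: cheapest edge leaving the tree is B-F (5); add B.
Step 6: cheapest edge leaving the tree is A-C (19); add A.
MST edges: E-G, D-E, C-D, E-F, B-F, A-C; total weight 2+1+1+8+5+19 = 36.

36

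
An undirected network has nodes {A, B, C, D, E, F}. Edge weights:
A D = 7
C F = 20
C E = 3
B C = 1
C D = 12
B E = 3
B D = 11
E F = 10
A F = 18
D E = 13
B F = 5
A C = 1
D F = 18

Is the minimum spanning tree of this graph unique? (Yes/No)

No

Kruskal's algorithm — process edges by increasing weight (ties by edge label):
A C (1): add — endpoints in different components.
B C (1): add — endpoints in different components.
B E (3): add — endpoints in different components.
C E (3): skip — C and E already connected.
B F (5): add — endpoints in different components.
A D (7): add — endpoints in different components.
Non-tree edge C E has weight 3, equal to the heaviest edge on its tree cycle — swapping gives another MST of the same weight. Not unique.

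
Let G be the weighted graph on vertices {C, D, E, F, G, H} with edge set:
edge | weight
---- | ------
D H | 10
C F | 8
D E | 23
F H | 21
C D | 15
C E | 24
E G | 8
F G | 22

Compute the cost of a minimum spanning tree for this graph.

63

Sort edges by weight, then run Kruskal:
C F (8): add. Components now {C,F} {D} {E} {G} {H}
E G (8): add. Components now {C,F} {D} {E,G} {H}
D H (10): add. Components now {C,F} {D,H} {E,G}
C D (15): add. Components now {C,D,F,H} {E,G}
F H (21): skip — F and H already connected.
F G (22): add. Components now {C,D,E,F,G,H}
MST edges: C F, E G, D H, C D, F G; total weight 8+8+10+15+22 = 63.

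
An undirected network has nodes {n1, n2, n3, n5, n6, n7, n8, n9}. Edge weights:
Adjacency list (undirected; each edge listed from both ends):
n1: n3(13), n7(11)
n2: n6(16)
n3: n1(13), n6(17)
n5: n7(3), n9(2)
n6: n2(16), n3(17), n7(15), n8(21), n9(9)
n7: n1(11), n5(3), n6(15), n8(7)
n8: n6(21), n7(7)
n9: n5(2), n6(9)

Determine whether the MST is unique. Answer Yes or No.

Yes

Kruskal's algorithm — process edges by increasing weight (ties by edge label):
n5 n9 (2): add — endpoints in different components.
n5 n7 (3): add — endpoints in different components.
n7 n8 (7): add — endpoints in different components.
n6 n9 (9): add — endpoints in different components.
n1 n7 (11): add — endpoints in different components.
n1 n3 (13): add — endpoints in different components.
n6 n7 (15): skip — n6 and n7 already connected.
n2 n6 (16): add — endpoints in different components.
Every non-tree edge has weight strictly greater than the heaviest edge on the tree path between its endpoints, so the MST is unique.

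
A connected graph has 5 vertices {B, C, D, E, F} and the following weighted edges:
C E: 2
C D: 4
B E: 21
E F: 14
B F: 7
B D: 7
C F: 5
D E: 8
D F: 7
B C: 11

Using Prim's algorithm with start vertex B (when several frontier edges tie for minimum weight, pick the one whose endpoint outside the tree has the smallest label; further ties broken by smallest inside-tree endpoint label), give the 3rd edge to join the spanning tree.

C-E

Prim, starting at B.
Step 1: cheapest edge leaving the tree is B D (7); add D.
Step 2: cheapest edge leaving the tree is C D (4); add C.
Step 3: cheapest edge leaving the tree is C E (2); add E.
Step 4: cheapest edge leaving the tree is C F (5); add F.
The 3rd edge added is C E.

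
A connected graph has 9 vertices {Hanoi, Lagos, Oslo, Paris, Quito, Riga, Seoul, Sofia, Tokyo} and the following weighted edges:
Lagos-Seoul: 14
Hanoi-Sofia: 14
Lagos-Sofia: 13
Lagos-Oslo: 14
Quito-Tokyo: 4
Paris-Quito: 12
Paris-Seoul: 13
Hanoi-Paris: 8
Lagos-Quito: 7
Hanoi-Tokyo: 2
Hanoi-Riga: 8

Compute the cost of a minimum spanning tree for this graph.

Prim, starting at Lagos.
Step 1: cheapest edge leaving the tree is Lagos-Quito (7); add Quito.
Step 2: cheapest edge leaving the tree is Quito-Tokyo (4); add Tokyo.
Step 3: cheapest edge leaving the tree is Hanoi-Tokyo (2); add Hanoi.
Step 4: cheapest edge leaving the tree is Hanoi-Paris (8); add Paris.
Step 5: cheapest edge leaving the tree is Hanoi-Riga (8); add Riga.
Step 6: cheapest edge leaving the tree is Paris-Seoul (13); add Seoul.
Step 7: cheapest edge leaving the tree is Lagos-Sofia (13); add Sofia.
Step 8: cheapest edge leaving the tree is Lagos-Oslo (14); add Oslo.
MST edges: Lagos-Quito, Quito-Tokyo, Hanoi-Tokyo, Hanoi-Paris, Hanoi-Riga, Paris-Seoul, Lagos-Sofia, Lagos-Oslo; total weight 7+4+2+8+8+13+13+14 = 69.

69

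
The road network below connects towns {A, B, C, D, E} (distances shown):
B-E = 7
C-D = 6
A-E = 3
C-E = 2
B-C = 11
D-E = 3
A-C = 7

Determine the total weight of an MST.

Sort edges by weight, then run Kruskal:
C-E (2): add. Components now {A} {B} {C,E} {D}
A-E (3): add. Components now {A,C,E} {B} {D}
D-E (3): add. Components now {A,C,D,E} {B}
C-D (6): skip — C and D already connected.
A-C (7): skip — A and C already connected.
B-E (7): add. Components now {A,B,C,D,E}
MST edges: C-E, A-E, D-E, B-E; total weight 2+3+3+7 = 15.

15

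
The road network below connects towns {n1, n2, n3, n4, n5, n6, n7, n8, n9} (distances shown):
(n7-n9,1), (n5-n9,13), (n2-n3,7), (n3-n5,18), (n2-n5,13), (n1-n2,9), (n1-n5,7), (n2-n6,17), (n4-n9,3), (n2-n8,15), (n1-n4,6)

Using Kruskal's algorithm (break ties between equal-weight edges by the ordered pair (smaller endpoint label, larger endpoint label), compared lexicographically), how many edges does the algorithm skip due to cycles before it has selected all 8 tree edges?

2

Sort edges by weight, then run Kruskal:
n7-n9 (1): add — endpoints in different components.
n4-n9 (3): add — endpoints in different components.
n1-n4 (6): add — endpoints in different components.
n1-n5 (7): add — endpoints in different components.
n2-n3 (7): add — endpoints in different components.
n1-n2 (9): add — endpoints in different components.
n2-n5 (13): skip — n5 and n2 already connected.
n5-n9 (13): skip — n9 and n5 already connected.
n2-n8 (15): add — endpoints in different components.
n2-n6 (17): add — endpoints in different components.
Edges rejected before the tree was complete: 2.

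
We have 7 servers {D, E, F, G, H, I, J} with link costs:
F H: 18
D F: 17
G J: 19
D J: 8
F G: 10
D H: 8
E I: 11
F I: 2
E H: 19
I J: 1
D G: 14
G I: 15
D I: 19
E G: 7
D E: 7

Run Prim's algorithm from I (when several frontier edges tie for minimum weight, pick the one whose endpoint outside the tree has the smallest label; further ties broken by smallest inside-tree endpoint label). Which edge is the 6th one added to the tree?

Prim, starting at I.
Step 1: cheapest edge leaving the tree is I J (1); add J.
Step 2: cheapest edge leaving the tree is F I (2); add F.
Step 3: cheapest edge leaving the tree is D J (8); add D.
Step 4: cheapest edge leaving the tree is D E (7); add E.
Step 5: cheapest edge leaving the tree is E G (7); add G.
Step 6: cheapest edge leaving the tree is D H (8); add H.
The 6th edge added is D H.

D-H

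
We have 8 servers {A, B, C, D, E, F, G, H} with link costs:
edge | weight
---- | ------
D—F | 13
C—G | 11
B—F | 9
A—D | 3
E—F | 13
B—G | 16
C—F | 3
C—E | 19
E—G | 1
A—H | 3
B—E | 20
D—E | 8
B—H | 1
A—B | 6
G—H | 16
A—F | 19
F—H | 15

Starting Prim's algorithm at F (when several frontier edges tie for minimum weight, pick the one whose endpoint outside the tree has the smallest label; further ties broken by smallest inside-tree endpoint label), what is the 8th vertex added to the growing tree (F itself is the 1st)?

Grow the tree from F using Prim:
Step 1: cheapest edge leaving the tree is C—F (3); add C.
Step 2: cheapest edge leaving the tree is B—F (9); add B.
Step 3: cheapest edge leaving the tree is B—H (1); add H.
Step 4: cheapest edge leaving the tree is A—H (3); add A.
Step 5: cheapest edge leaving the tree is A—D (3); add D.
Step 6: cheapest edge leaving the tree is D—E (8); add E.
Step 7: cheapest edge leaving the tree is E—G (1); add G.
Vertex order: F, C, B, H, A, D, E, G. The 8th vertex is G.

G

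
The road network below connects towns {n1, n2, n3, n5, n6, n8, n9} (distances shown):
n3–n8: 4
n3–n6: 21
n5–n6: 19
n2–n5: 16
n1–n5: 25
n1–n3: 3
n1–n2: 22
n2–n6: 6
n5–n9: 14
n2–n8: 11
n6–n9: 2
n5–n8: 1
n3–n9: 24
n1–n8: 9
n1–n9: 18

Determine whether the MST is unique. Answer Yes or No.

Sort edges by weight, then run Kruskal:
n5–n8 (1): add — endpoints in different components.
n6–n9 (2): add — endpoints in different components.
n1–n3 (3): add — endpoints in different components.
n3–n8 (4): add — endpoints in different components.
n2–n6 (6): add — endpoints in different components.
n1–n8 (9): skip — n1 and n8 already connected.
n2–n8 (11): add — endpoints in different components.
Every non-tree edge has weight strictly greater than the heaviest edge on the tree path between its endpoints, so the MST is unique.

Yes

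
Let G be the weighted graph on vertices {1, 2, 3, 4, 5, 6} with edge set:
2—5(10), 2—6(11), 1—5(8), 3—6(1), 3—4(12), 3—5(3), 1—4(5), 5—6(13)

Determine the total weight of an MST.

27

Grow the tree from 2 using Prim:
Step 1: frontier [2—5 10, 2—6 11] → take 2—5 (10); add 5.
Step 2: frontier [2—6 11, 3—5 3, 1—5 8, 5—6 13] → take 3—5 (3); add 3.
Step 3: frontier [2—6 11, 3—6 1, 3—4 12, 1—5 8, 5—6 13] → take 3—6 (1); add 6.
Step 4: frontier [3—4 12, 1—5 8] → take 1—5 (8); add 1.
Step 5: frontier [1—4 5, 3—4 12] → take 1—4 (5); add 4.
MST edges: 2—5, 3—5, 3—6, 1—5, 1—4; total weight 10+3+1+8+5 = 27.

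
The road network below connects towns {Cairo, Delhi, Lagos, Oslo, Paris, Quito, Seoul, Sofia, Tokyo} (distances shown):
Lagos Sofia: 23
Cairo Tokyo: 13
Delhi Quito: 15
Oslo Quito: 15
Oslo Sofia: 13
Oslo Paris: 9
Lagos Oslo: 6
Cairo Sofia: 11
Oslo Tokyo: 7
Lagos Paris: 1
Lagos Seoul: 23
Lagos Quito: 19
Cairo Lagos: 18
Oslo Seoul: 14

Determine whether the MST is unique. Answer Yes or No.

Kruskal's algorithm — process edges by increasing weight (ties by edge label):
Lagos Paris (1): add — endpoints in different components.
Lagos Oslo (6): add — endpoints in different components.
Oslo Tokyo (7): add — endpoints in different components.
Oslo Paris (9): skip — Paris and Oslo already connected.
Cairo Sofia (11): add — endpoints in different components.
Cairo Tokyo (13): add — endpoints in different components.
Oslo Sofia (13): skip — Oslo and Sofia already connected.
Oslo Seoul (14): add — endpoints in different components.
Delhi Quito (15): add — endpoints in different components.
Oslo Quito (15): add — endpoints in different components.
Non-tree edge Oslo Sofia has weight 13, equal to the heaviest edge on its tree cycle — swapping gives another MST of the same weight. Not unique.

No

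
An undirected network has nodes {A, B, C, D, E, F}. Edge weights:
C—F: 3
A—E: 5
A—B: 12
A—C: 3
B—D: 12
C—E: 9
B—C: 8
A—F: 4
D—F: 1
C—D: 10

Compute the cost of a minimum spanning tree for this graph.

Prim, starting at E.
Step 1: frontier [A—E 5, C—E 9] → take A—E (5); add A.
Step 2: frontier [A—C 3, A—F 4, A—B 12, C—E 9] → take A—C (3); add C.
Step 3: frontier [A—F 4, A—B 12, C—F 3, B—C 8, C—D 10] → take C—F (3); add F.
Step 4: frontier [A—B 12, B—C 8, C—D 10, D—F 1] → take D—F (1); add D.
Step 5: frontier [A—B 12, B—C 8, B—D 12] → take B—C (8); add B.
MST edges: A—E, A—C, C—F, D—F, B—C; total weight 5+3+3+1+8 = 20.

20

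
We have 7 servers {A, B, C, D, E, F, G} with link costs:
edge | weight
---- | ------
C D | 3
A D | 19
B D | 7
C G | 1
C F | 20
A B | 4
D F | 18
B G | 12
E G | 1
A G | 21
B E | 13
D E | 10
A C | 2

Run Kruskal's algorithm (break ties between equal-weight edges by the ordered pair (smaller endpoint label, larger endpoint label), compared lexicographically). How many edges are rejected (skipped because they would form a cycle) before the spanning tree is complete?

4

Sort edges by weight, then run Kruskal:
C G (1): add. Components now {A} {B} {C,G} {D} {E} {F}
E G (1): add. Components now {A} {B} {C,E,G} {D} {F}
A C (2): add. Components now {A,C,E,G} {B} {D} {F}
C D (3): add. Components now {A,C,D,E,G} {B} {F}
A B (4): add. Components now {A,B,C,D,E,G} {F}
B D (7): skip — B and D already connected.
D E (10): skip — D and E already connected.
B G (12): skip — B and G already connected.
B E (13): skip — B and E already connected.
D F (18): add. Components now {A,B,C,D,E,F,G}
Edges rejected before the tree was complete: 4.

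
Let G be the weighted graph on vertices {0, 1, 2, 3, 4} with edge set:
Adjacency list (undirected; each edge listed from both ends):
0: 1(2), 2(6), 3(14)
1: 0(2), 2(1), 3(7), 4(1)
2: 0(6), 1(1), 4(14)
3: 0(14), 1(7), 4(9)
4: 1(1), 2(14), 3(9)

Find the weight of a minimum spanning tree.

Sort edges by weight, then run Kruskal:
1 2 (1): add. Components now {0} {1,2} {3} {4}
1 4 (1): add. Components now {0} {1,2,4} {3}
0 1 (2): add. Components now {0,1,2,4} {3}
0 2 (6): skip — 0 and 2 already connected.
1 3 (7): add. Components now {0,1,2,3,4}
MST edges: 1 2, 1 4, 0 1, 1 3; total weight 1+1+2+7 = 11.

11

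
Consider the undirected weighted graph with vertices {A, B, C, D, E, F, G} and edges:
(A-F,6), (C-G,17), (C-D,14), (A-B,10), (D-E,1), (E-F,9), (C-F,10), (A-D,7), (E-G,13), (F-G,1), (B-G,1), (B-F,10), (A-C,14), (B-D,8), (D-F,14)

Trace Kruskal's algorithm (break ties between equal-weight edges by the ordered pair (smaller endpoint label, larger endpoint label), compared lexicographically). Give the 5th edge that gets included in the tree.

Sort edges by weight, then run Kruskal:
B-G (1): add. Components now {A} {B,G} {C} {D} {E} {F}
D-E (1): add. Components now {A} {B,G} {C} {D,E} {F}
F-G (1): add. Components now {A} {B,F,G} {C} {D,E}
A-F (6): add. Components now {A,B,F,G} {C} {D,E}
A-D (7): add. Components now {A,B,D,E,F,G} {C}
B-D (8): skip — B and D already connected.
E-F (9): skip — E and F already connected.
A-B (10): skip — A and B already connected.
B-F (10): skip — B and F already connected.
C-F (10): add. Components now {A,B,C,D,E,F,G}
The 5th edge added is A-D.

A-D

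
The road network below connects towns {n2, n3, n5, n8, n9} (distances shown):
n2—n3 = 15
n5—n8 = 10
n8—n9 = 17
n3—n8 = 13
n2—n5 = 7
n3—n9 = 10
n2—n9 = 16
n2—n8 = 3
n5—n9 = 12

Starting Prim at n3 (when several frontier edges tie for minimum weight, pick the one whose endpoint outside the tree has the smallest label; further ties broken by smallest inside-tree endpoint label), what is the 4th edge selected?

Grow the tree from n3 using Prim:
Step 1: cheapest edge leaving the tree is n3—n9 (10); add n9.
Step 2: cheapest edge leaving the tree is n5—n9 (12); add n5.
Step 3: cheapest edge leaving the tree is n2—n5 (7); add n2.
Step 4: cheapest edge leaving the tree is n2—n8 (3); add n8.
The 4th edge added is n2—n8.

n2-n8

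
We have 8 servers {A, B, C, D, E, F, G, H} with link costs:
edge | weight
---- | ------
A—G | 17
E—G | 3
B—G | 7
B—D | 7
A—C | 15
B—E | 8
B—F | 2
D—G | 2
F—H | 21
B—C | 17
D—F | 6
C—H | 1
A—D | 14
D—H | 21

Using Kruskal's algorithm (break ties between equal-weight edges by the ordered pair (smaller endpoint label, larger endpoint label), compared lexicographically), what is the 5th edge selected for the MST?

D-F

Kruskal: consider edges lightest-first.
C—H (1): add — endpoints in different components.
B—F (2): add — endpoints in different components.
D—G (2): add — endpoints in different components.
E—G (3): add — endpoints in different components.
D—F (6): add — endpoints in different components.
B—D (7): skip — B and D already connected.
B—G (7): skip — B and G already connected.
B—E (8): skip — B and E already connected.
A—D (14): add — endpoints in different components.
A—C (15): add — endpoints in different components.
The 5th edge added is D—F.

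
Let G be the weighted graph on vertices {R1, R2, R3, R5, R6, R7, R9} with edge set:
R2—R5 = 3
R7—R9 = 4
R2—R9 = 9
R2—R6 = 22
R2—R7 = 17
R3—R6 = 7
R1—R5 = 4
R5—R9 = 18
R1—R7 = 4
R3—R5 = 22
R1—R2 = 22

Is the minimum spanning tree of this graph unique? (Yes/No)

Sort edges by weight, then run Kruskal:
R2—R5 (3): add. Components now {R7} {R3} {R2,R5} {R9} {R6} {R1}
R1—R5 (4): add. Components now {R7} {R3} {R1,R2,R5} {R9} {R6}
R1—R7 (4): add. Components now {R1,R2,R5,R7} {R3} {R9} {R6}
R7—R9 (4): add. Components now {R1,R2,R5,R7,R9} {R3} {R6}
R3—R6 (7): add. Components now {R1,R2,R5,R7,R9} {R3,R6}
R2—R9 (9): skip — R2 and R9 already connected.
R2—R7 (17): skip — R7 and R2 already connected.
R5—R9 (18): skip — R5 and R9 already connected.
R1—R2 (22): skip — R2 and R1 already connected.
R2—R6 (22): add. Components now {R1,R2,R3,R5,R6,R7,R9}
Non-tree edge R3—R5 has weight 22, equal to the heaviest edge on its tree cycle — swapping gives another MST of the same weight. Not unique.

No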